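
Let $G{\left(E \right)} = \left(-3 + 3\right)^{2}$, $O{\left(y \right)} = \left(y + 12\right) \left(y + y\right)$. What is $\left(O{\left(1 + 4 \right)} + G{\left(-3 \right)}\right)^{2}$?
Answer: $28900$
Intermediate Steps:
$O{\left(y \right)} = 2 y \left(12 + y\right)$ ($O{\left(y \right)} = \left(12 + y\right) 2 y = 2 y \left(12 + y\right)$)
$G{\left(E \right)} = 0$ ($G{\left(E \right)} = 0^{2} = 0$)
$\left(O{\left(1 + 4 \right)} + G{\left(-3 \right)}\right)^{2} = \left(2 \left(1 + 4\right) \left(12 + \left(1 + 4\right)\right) + 0\right)^{2} = \left(2 \cdot 5 \left(12 + 5\right) + 0\right)^{2} = \left(2 \cdot 5 \cdot 17 + 0\right)^{2} = \left(170 + 0\right)^{2} = 170^{2} = 28900$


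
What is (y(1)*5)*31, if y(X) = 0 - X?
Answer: -155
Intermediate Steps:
y(X) = -X
(y(1)*5)*31 = (-1*1*5)*31 = -1*5*31 = -5*31 = -155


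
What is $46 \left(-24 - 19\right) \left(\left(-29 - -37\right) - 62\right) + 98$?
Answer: $106910$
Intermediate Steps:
$46 \left(-24 - 19\right) \left(\left(-29 - -37\right) - 62\right) + 98 = 46 \left(- 43 \left(\left(-29 + 37\right) - 62\right)\right) + 98 = 46 \left(- 43 \left(8 - 62\right)\right) + 98 = 46 \left(\left(-43\right) \left(-54\right)\right) + 98 = 46 \cdot 2322 + 98 = 106812 + 98 = 106910$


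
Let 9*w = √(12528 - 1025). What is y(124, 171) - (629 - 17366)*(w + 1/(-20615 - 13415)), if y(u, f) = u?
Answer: 4202983/34030 + 5579*√11503/3 ≈ 1.9958e+5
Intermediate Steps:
w = √11503/9 (w = √(12528 - 1025)/9 = √11503/9 ≈ 11.917)
y(124, 171) - (629 - 17366)*(w + 1/(-20615 - 13415)) = 124 - (629 - 17366)*(√11503/9 + 1/(-20615 - 13415)) = 124 - (-16737)*(√11503/9 + 1/(-34030)) = 124 - (-16737)*(√11503/9 - 1/34030) = 124 - (-16737)*(-1/34030 + √11503/9) = 124 - (16737/34030 - 5579*√11503/3) = 124 + (-16737/34030 + 5579*√11503/3) = 4202983/34030 + 5579*√11503/3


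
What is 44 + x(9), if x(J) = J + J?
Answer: 62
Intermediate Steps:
x(J) = 2*J
44 + x(9) = 44 + 2*9 = 44 + 18 = 62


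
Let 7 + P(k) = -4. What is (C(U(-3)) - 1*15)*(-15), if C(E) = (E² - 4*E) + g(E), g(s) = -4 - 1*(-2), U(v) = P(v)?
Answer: -2220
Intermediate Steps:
P(k) = -11 (P(k) = -7 - 4 = -11)
U(v) = -11
g(s) = -2 (g(s) = -4 + 2 = -2)
C(E) = -2 + E² - 4*E (C(E) = (E² - 4*E) - 2 = -2 + E² - 4*E)
(C(U(-3)) - 1*15)*(-15) = ((-2 + (-11)² - 4*(-11)) - 1*15)*(-15) = ((-2 + 121 + 44) - 15)*(-15) = (163 - 15)*(-15) = 148*(-15) = -2220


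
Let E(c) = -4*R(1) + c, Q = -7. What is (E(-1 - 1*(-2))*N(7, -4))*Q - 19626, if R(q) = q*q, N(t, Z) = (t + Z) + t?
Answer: -19416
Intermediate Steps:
N(t, Z) = Z + 2*t (N(t, Z) = (Z + t) + t = Z + 2*t)
R(q) = q**2
E(c) = -4 + c (E(c) = -4*1**2 + c = -4*1 + c = -4 + c)
(E(-1 - 1*(-2))*N(7, -4))*Q - 19626 = ((-4 + (-1 - 1*(-2)))*(-4 + 2*7))*(-7) - 19626 = ((-4 + (-1 + 2))*(-4 + 14))*(-7) - 19626 = ((-4 + 1)*10)*(-7) - 19626 = -3*10*(-7) - 19626 = -30*(-7) - 19626 = 210 - 19626 = -19416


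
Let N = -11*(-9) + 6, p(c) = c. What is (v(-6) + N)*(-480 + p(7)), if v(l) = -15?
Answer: -42570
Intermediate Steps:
N = 105 (N = 99 + 6 = 105)
(v(-6) + N)*(-480 + p(7)) = (-15 + 105)*(-480 + 7) = 90*(-473) = -42570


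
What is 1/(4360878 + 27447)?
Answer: 1/4388325 ≈ 2.2788e-7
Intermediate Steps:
1/(4360878 + 27447) = 1/4388325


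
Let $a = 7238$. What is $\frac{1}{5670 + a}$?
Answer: $\frac{1}{12908} \approx 7.7471 \cdot 10^{-5}$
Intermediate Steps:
$\frac{1}{5670 + a} = \frac{1}{5670 + 7238} = \frac{1}{12908}$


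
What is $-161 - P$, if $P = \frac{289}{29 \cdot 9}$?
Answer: $- \frac{42310}{261} \approx -162.11$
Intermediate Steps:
$P = \frac{289}{261} \approx 1.1073$
$-161 - P = -161 - \frac{289}{261} = - \frac{42310}{261}$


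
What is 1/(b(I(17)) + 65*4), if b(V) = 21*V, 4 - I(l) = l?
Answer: -1/13 ≈ -0.076923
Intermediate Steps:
I(l) = 4 - l
1/(b(I(17)) + 65*4) = 1/(21*(4 - 1*17) + 65*4) = 1/(21*(4 - 17) + 260) = 1/(21*(-13) + 260) = 1/(-273 + 260) = 1/(-13) = -1/13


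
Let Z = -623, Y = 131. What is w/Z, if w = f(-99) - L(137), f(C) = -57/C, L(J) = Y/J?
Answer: 1720/2816583 ≈ 0.00061067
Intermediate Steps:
L(J) = 131/J
w = -1720/4521 (w = -57/(-99) - 131/137 = -57*(-1/99) - 131/137 = 19/33 - 1*131/137 = 19/33 - 131/137 = -1720/4521 ≈ -0.38045)
w/Z = -1720/4521/(-623) = -1720/4521*(-1/623) = 1720/2816583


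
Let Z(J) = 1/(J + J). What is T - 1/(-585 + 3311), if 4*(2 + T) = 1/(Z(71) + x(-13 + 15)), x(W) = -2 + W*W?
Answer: -728666/388455 ≈ -1.8758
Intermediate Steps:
Z(J) = 1/(2*J)
x(W) = -2 + W²
T = -1069/570 (T = -2 + 1/(4*((½)/71 + (-2 + (-13 + 15)²))) = -2 + 1/(4*((½)*(1/71) + (-2 + 2²))) = -2 + 1/(4*(1/142 + (-2 + 4))) = -2 + 1/(4*(1/142 + 2)) = -2 + 1/(4*(285/142)) = -2 + (¼)*(142/285) = -2 + 71/570 = -1069/570 ≈ -1.8754)
T - 1/(-585 + 3311) = -1069/570 - 1/(-585 + 3311) = -1069/570 - 1/2726 = -728666/388455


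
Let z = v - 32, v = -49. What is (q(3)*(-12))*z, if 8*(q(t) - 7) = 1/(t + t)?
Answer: 27297/4 ≈ 6824.3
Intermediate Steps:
q(t) = 7 + 1/(16*t) (q(t) = 7 + 1/(8*(t + t)) = 7 + 1/(8*((2*t))) = 7 + (1/(2*t))/8 = 7 + 1/(16*t))
z = -81 (z = -49 - 32 = -81)
(q(3)*(-12))*z = ((7 + (1/16)/3)*(-12))*(-81) = ((7 + (1/16)*(1/3))*(-12))*(-81) = ((7 + 1/48)*(-12))*(-81) = ((337/48)*(-12))*(-81) = -337/4*(-81) = 27297/4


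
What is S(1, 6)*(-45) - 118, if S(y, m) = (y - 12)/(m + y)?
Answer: -331/7 ≈ -47.286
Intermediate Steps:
S(y, m) = (-12 + y)/(m + y)
S(1, 6)*(-45) - 118 = ((-12 + 1)/(6 + 1))*(-45) - 118 = (-11/7)*(-45) - 118 = ((⅐)*(-11))*(-45) - 118 = -11/7*(-45) - 118 = 495/7 - 118 = -331/7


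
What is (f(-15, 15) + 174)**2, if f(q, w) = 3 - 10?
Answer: 27889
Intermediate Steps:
f(q, w) = -7
(f(-15, 15) + 174)**2 = (-7 + 174)**2 = 167**2 = 27889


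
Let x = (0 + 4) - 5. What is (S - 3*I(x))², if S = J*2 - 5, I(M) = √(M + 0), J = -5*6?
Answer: 4216 + 390*I ≈ 4216.0 + 390.0*I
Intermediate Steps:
x = -1 (x = 4 - 5 = -1)
J = -30
I(M) = √M
S = -65 (S = -30*2 - 5 = -60 - 5 = -65)
(S - 3*I(x))² = (-65 - 3*I)²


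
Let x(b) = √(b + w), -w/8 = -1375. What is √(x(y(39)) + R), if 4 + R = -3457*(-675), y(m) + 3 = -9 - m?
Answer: √(2333471 + √10949) ≈ 1527.6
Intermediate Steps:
w = 11000 (w = -8*(-1375) = 11000)
y(m) = -12 - m (y(m) = -3 + (-9 - m) = -12 - m)
x(b) = √(11000 + b) (x(b) = √(b + 11000) = √(11000 + b))
R = 2333471 (R = -4 - 3457*(-675) = -4 + 2333475 = 2333471)
√(x(y(39)) + R) = √(√(11000 + (-12 - 1*39)) + 2333471) = √(√(11000 + (-12 - 39)) + 2333471) = √(√(11000 - 51) + 2333471) = √(√10949 + 2333471) = √(2333471 + √10949)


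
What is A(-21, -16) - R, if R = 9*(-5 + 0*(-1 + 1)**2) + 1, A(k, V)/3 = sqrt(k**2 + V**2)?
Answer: 44 + 3*sqrt(697) ≈ 123.20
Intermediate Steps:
A(k, V) = 3*sqrt(V**2 + k**2) (A(k, V) = 3*sqrt(k**2 + V**2) = 3*sqrt(V**2 + k**2))
R = -44 (R = 9*(-5 + 0*0**2) + 1 = 9*(-5 + 0*0) + 1 = 9*(-5 + 0) + 1 = 9*(-5) + 1 = -45 + 1 = -44)
A(-21, -16) - R = 3*sqrt((-16)**2 + (-21)**2) - 1*(-44) = 3*sqrt(256 + 441) + 44 = 3*sqrt(697) + 44 = 44 + 3*sqrt(697)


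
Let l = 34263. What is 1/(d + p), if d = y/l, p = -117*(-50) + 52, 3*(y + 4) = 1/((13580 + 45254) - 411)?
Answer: 6005241747/35442936089719 ≈ 0.00016943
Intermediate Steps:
y = -701075/175269 (y = -4 + 1/(3*((13580 + 45254) - 411)) = -4 + 1/(3*(58834 - 411)) = -4 + (⅓)/58423 = -4 + (⅓)*(1/58423) = -4 + 1/175269 = -701075/175269 ≈ -4.0000)
p = 5902 (p = 5850 + 52 = 5902)
d = -701075/6005241747 (d = -701075/175269/34263 = -701075/175269*1/34263 = -701075/6005241747 ≈ -0.00011674)
1/(d + p) = 1/(-701075/6005241747 + 5902) = 1/(35442936089719/6005241747) = 6005241747/35442936089719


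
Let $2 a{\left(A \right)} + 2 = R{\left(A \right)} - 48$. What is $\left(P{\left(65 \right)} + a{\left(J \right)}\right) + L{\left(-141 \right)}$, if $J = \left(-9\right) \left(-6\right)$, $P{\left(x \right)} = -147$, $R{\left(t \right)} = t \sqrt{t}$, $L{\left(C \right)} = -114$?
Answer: $-286 + 81 \sqrt{6} \approx -87.591$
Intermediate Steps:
$R{\left(t \right)} = t^{\frac{3}{2}}$
$J = 54$
$a{\left(A \right)} = -25 + \frac{A^{\frac{3}{2}}}{2}$ ($a{\left(A \right)} = -1 + \frac{A^{\frac{3}{2}} - 48}{2} = -1 + \frac{-48 + A^{\frac{3}{2}}}{2} = -1 + \left(-24 + \frac{A^{\frac{3}{2}}}{2}\right) = -25 + \frac{A^{\frac{3}{2}}}{2}$)
$\left(P{\left(65 \right)} + a{\left(J \right)}\right) + L{\left(-141 \right)} = \left(-147 - \left(25 - \frac{54^{\frac{3}{2}}}{2}\right)\right) - 114 = \left(-147 - \left(25 - \frac{162 \sqrt{6}}{2}\right)\right) - 114 = \left(-147 - \left(25 - 81 \sqrt{6}\right)\right) - 114 = \left(-172 + 81 \sqrt{6}\right) - 114 = -286 + 81 \sqrt{6}$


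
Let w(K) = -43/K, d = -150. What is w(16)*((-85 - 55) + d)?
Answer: 6235/8 ≈ 779.38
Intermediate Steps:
w(16)*((-85 - 55) + d) = (-43/16)*((-85 - 55) - 150) = (-43*1/16)*(-140 - 150) = -43/16*(-290) = 6235/8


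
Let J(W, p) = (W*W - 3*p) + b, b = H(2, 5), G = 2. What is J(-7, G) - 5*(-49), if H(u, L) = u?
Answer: 290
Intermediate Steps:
b = 2
J(W, p) = 2 + W² - 3*p (J(W, p) = (W*W - 3*p) + 2 = (W² - 3*p) + 2 = 2 + W² - 3*p)
J(-7, G) - 5*(-49) = (2 + (-7)² - 3*2) - 5*(-49) = (2 + 49 - 6) + 245 = 45 + 245 = 290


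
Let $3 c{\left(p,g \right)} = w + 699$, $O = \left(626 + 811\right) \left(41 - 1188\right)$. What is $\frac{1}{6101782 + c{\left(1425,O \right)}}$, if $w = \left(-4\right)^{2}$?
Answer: $\frac{3}{18306061} \approx 1.6388 \cdot 10^{-7}$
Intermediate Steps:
$w = 16$
$O = -1648239$ ($O = 1437 \left(-1147\right) = -1648239$)
$c{\left(p,g \right)} = \frac{715}{3}$ ($c{\left(p,g \right)} = \frac{16 + 699}{3} = \frac{1}{3} \cdot 715 = \frac{715}{3}$)
$\frac{1}{6101782 + c{\left(1425,O \right)}} = \frac{1}{6101782 + \frac{715}{3}} = \frac{1}{\frac{18306061}{3}} = \frac{3}{18306061}$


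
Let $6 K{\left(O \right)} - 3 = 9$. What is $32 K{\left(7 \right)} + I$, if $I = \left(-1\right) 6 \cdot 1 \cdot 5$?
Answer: $34$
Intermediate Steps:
$I = -30$ ($I = \left(-6\right) 5 = -30$)
$K{\left(O \right)} = 2$ ($K{\left(O \right)} = \frac{1}{2} + \frac{1}{6} \cdot 9 = \frac{1}{2} + \frac{3}{2} = 2$)
$32 K{\left(7 \right)} + I = 32 \cdot 2 - 30 = 64 - 30 = 34$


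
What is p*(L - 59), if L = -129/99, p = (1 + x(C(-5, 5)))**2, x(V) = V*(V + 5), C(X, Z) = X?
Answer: -1990/33 ≈ -60.303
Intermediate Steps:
x(V) = V*(5 + V)
p = 1 (p = (1 - 5*(5 - 5))**2 = (1 - 5*0)**2 = (1 + 0)**2 = 1**2 = 1)
L = -43/33 (L = -129*1/99 = -43/33 ≈ -1.3030)
p*(L - 59) = 1*(-43/33 - 59) = 1*(-1990/33) = -1990/33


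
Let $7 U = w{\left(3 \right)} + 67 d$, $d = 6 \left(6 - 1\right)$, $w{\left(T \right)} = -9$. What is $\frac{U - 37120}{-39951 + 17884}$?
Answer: $\frac{257839}{154469} \approx 1.6692$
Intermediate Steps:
$d = 30$ ($d = 6 \cdot 5 = 30$)
$U = \frac{2001}{7}$ ($U = \frac{-9 + 67 \cdot 30}{7} = \frac{-9 + 2010}{7} = \frac{1}{7} \cdot 2001 = \frac{2001}{7} \approx 285.86$)
$\frac{U - 37120}{-39951 + 17884} = \frac{\frac{2001}{7} - 37120}{-39951 + 17884} = - \frac{257839}{7 \left(-22067\right)} = \left(- \frac{257839}{7}\right) \left(- \frac{1}{22067}\right) = \frac{257839}{154469}$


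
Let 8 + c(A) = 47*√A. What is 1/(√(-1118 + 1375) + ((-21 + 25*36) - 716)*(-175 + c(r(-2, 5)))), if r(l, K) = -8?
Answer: 1/(-29829 + √257 + 15322*I*√2) ≈ -2.1948e-5 - 1.5952e-5*I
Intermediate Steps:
c(A) = -8 + 47*√A
1/(√(-1118 + 1375) + ((-21 + 25*36) - 716)*(-175 + c(r(-2, 5)))) = 1/(√(-1118 + 1375) + ((-21 + 25*36) - 716)*(-175 + (-8 + 47*√(-8)))) = 1/(√257 + ((-21 + 900) - 716)*(-175 + (-8 + 47*(2*I*√2)))) = 1/(√257 + (879 - 716)*(-175 + (-8 + 94*I*√2))) = 1/(√257 + 163*(-183 + 94*I*√2)) = 1/(√257 + (-29829 + 15322*I*√2)) = 1/(-29829 + √257 + 15322*I*√2)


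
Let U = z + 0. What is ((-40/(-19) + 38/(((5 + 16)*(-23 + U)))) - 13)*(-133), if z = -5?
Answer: 61219/42 ≈ 1457.6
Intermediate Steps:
U = -5 (U = -5 + 0 = -5)
((-40/(-19) + 38/(((5 + 16)*(-23 + U)))) - 13)*(-133) = ((-40/(-19) + 38/(((5 + 16)*(-23 - 5)))) - 13)*(-133) = ((-40*(-1/19) + 38/((21*(-28)))) - 13)*(-133) = ((40/19 + 38/(-588)) - 13)*(-133) = ((40/19 + 38*(-1/588)) - 13)*(-133) = ((40/19 - 19/294) - 13)*(-133) = (11399/5586 - 13)*(-133) = -61219/5586*(-133) = 61219/42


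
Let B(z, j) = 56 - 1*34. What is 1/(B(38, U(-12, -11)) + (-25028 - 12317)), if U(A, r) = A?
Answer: -1/37323 ≈ -2.6793e-5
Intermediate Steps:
B(z, j) = 22 (B(z, j) = 56 - 34 = 22)
1/(B(38, U(-12, -11)) + (-25028 - 12317)) = 1/(22 + (-25028 - 12317)) = 1/(22 - 37345) = 1/(-37323) = -1/37323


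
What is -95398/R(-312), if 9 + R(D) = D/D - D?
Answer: -47699/152 ≈ -313.81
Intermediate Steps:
R(D) = -8 - D (R(D) = -9 + (D/D - D) = -9 + (1 - D) = -8 - D)
-95398/R(-312) = -95398/(-8 - 1*(-312)) = -95398/(-8 + 312) = -95398/304 = -95398*1/304 = -47699/152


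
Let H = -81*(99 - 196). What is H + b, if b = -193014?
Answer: -185157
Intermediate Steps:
H = 7857 (H = -81*(-97) = 7857)
H + b = 7857 - 193014 = -185157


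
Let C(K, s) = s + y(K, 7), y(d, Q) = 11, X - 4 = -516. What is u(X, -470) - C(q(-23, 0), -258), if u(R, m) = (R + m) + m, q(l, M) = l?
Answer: -1205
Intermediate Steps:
X = -512 (X = 4 - 516 = -512)
u(R, m) = R + 2*m
C(K, s) = 11 + s (C(K, s) = s + 11 = 11 + s)
u(X, -470) - C(q(-23, 0), -258) = (-512 + 2*(-470)) - (11 - 258) = (-512 - 940) - 1*(-247) = -1452 + 247 = -1205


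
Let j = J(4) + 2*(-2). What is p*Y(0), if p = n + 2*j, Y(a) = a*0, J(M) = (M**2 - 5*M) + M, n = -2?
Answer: 0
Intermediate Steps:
J(M) = M**2 - 4*M
j = -4 (j = 4*(-4 + 4) + 2*(-2) = 4*0 - 4 = 0 - 4 = -4)
Y(a) = 0
p = -10 (p = -2 + 2*(-4) = -2 - 8 = -10)
p*Y(0) = -10*0 = 0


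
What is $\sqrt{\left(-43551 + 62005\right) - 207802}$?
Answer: $2 i \sqrt{47337} \approx 435.14 i$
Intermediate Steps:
$\sqrt{\left(-43551 + 62005\right) - 207802} = \sqrt{18454 - 207802} = \sqrt{-189348} = 2 i \sqrt{47337}$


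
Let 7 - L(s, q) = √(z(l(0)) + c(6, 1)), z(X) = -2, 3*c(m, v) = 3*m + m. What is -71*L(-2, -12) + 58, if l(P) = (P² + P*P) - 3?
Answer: -439 + 71*√6 ≈ -265.09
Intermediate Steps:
c(m, v) = 4*m/3 (c(m, v) = (3*m + m)/3 = (4*m)/3 = 4*m/3)
l(P) = -3 + 2*P² (l(P) = (P² + P²) - 3 = 2*P² - 3 = -3 + 2*P²)
L(s, q) = 7 - √6 (L(s, q) = 7 - √(-2 + (4/3)*6) = 7 - √(-2 + 8) = 7 - √6)
-71*L(-2, -12) + 58 = -71*(7 - √6) + 58 = (-497 + 71*√6) + 58 = -439 + 71*√6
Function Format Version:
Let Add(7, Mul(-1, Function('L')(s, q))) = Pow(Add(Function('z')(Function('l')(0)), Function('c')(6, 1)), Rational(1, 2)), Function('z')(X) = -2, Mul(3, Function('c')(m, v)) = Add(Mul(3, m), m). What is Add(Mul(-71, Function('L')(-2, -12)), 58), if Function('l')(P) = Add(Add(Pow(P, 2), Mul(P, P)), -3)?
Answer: Add(-439, Mul(71, Pow(6, Rational(1, 2)))) ≈ -265.09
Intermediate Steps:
Function('c')(m, v) = Mul(Rational(4, 3), m) (Function('c')(m, v) = Mul(Rational(1, 3), Add(Mul(3, m), m)) = Mul(Rational(1, 3), Mul(4, m)) = Mul(Rational(4, 3), m))
Function('l')(P) = Add(-3, Mul(2, Pow(P, 2))) (Function('l')(P) = Add(Add(Pow(P, 2), Pow(P, 2)), -3) = Add(Mul(2, Pow(P, 2)), -3) = Add(-3, Mul(2, Pow(P, 2))))
Function('L')(s, q) = Add(7, Mul(-1, Pow(6, Rational(1, 2)))) (Function('L')(s, q) = Add(7, Mul(-1, Pow(Add(-2, Mul(Rational(4, 3), 6)), Rational(1, 2)))) = Add(7, Mul(-1, Pow(Add(-2, 8), Rational(1, 2)))) = Add(7, Mul(-1, Pow(6, Rational(1, 2)))))
Add(Mul(-71, Function('L')(-2, -12)), 58) = Add(Mul(-71, Add(7, Mul(-1, Pow(6, Rational(1, 2))))), 58) = Add(Add(-497, Mul(71, Pow(6, Rational(1, 2)))), 58) = Add(-439, Mul(71, Pow(6, Rational(1, 2))))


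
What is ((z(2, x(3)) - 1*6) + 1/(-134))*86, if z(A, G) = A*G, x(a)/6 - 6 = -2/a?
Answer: 334153/67 ≈ 4987.4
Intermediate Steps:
x(a) = 36 - 12/a (x(a) = 36 + 6*(-2/a) = 36 - 12/a)
((z(2, x(3)) - 1*6) + 1/(-134))*86 = ((2*(36 - 12/3) - 1*6) + 1/(-134))*86 = ((2*(36 - 12*⅓) - 6) - 1/134)*86 = ((2*(36 - 4) - 6) - 1/134)*86 = ((2*32 - 6) - 1/134)*86 = ((64 - 6) - 1/134)*86 = (58 - 1/134)*86 = (7771/134)*86 = 334153/67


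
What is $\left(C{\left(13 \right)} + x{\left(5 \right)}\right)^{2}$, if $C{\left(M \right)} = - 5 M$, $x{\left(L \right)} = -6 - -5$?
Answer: $4356$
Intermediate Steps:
$x{\left(L \right)} = -1$ ($x{\left(L \right)} = -6 + 5 = -1$)
$\left(C{\left(13 \right)} + x{\left(5 \right)}\right)^{2} = \left(\left(-5\right) 13 - 1\right)^{2} = \left(-65 - 1\right)^{2} = \left(-66\right)^{2} = 4356$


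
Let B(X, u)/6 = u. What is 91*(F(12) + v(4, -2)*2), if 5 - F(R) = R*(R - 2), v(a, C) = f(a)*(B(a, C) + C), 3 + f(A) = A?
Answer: -13013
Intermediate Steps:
f(A) = -3 + A
B(X, u) = 6*u
v(a, C) = 7*C*(-3 + a) (v(a, C) = (-3 + a)*(6*C + C) = (-3 + a)*(7*C) = 7*C*(-3 + a))
F(R) = 5 - R*(-2 + R) (F(R) = 5 - R*(R - 2) = 5 - R*(-2 + R))
91*(F(12) + v(4, -2)*2) = 91*((5 - 1*12² + 2*12) + (7*(-2)*(-3 + 4))*2) = 91*((5 - 1*144 + 24) + (7*(-2)*1)*2) = 91*((5 - 144 + 24) - 14*2) = 91*(-115 - 28) = 91*(-143) = -13013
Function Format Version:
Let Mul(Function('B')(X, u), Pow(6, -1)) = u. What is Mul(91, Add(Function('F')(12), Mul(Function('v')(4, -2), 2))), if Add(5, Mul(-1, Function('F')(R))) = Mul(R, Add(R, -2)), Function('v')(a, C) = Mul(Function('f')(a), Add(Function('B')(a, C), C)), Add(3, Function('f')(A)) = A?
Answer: -13013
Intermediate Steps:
Function('f')(A) = Add(-3, A)
Function('B')(X, u) = Mul(6, u)
Function('v')(a, C) = Mul(7, C, Add(-3, a)) (Function('v')(a, C) = Mul(Add(-3, a), Add(Mul(6, C), C)) = Mul(Add(-3, a), Mul(7, C)) = Mul(7, C, Add(-3, a)))
Function('F')(R) = Add(5, Mul(-1, R, Add(-2, R))) (Function('F')(R) = Add(5, Mul(-1, Mul(R, Add(R, -2)))) = Add(5, Mul(-1, Mul(R, Add(-2, R)))) = Add(5, Mul(-1, R, Add(-2, R))))
Mul(91, Add(Function('F')(12), Mul(Function('v')(4, -2), 2))) = Mul(91, Add(Add(5, Mul(-1, Pow(12, 2)), Mul(2, 12)), Mul(Mul(7, -2, Add(-3, 4)), 2))) = Mul(91, Add(Add(5, Mul(-1, 144), 24), Mul(Mul(7, -2, 1), 2))) = Mul(91, Add(Add(5, -144, 24), Mul(-14, 2))) = Mul(91, Add(-115, -28)) = Mul(91, -143) = -13013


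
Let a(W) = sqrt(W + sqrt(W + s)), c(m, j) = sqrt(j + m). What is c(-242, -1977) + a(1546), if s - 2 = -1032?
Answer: sqrt(1546 + 2*sqrt(129)) + I*sqrt(2219) ≈ 39.607 + 47.106*I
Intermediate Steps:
s = -1030 (s = 2 - 1032 = -1030)
a(W) = sqrt(W + sqrt(-1030 + W)) (a(W) = sqrt(W + sqrt(W - 1030)) = sqrt(W + sqrt(-1030 + W)))
c(-242, -1977) + a(1546) = sqrt(-1977 - 242) + sqrt(1546 + sqrt(-1030 + 1546)) = sqrt(-2219) + sqrt(1546 + sqrt(516)) = I*sqrt(2219) + sqrt(1546 + 2*sqrt(129)) = sqrt(1546 + 2*sqrt(129)) + I*sqrt(2219)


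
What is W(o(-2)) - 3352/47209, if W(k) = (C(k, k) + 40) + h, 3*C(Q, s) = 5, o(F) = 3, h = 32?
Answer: 10423133/141627 ≈ 73.596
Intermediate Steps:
C(Q, s) = 5/3 (C(Q, s) = (⅓)*5 = 5/3)
W(k) = 221/3 (W(k) = (5/3 + 40) + 32 = 125/3 + 32 = 221/3)
W(o(-2)) - 3352/47209 = 221/3 - 3352/47209 = 10423133/141627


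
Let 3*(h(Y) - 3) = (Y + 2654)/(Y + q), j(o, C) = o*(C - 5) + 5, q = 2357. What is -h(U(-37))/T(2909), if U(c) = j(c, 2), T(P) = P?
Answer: -25027/21581871 ≈ -0.0011596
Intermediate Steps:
j(o, C) = 5 + o*(-5 + C) (j(o, C) = o*(-5 + C) + 5 = 5 + o*(-5 + C))
U(c) = 5 - 3*c (U(c) = 5 - 5*c + 2*c = 5 - 3*c)
h(Y) = 3 + (2654 + Y)/(3*(2357 + Y)) (h(Y) = 3 + ((Y + 2654)/(Y + 2357))/3 = 3 + ((2654 + Y)/(2357 + Y))/3 = 3 + (2654 + Y)/(3*(2357 + Y)))
-h(U(-37))/T(2909) = -(23867 + 10*(5 - 3*(-37)))/(3*(2357 + (5 - 3*(-37))))/2909 = -(23867 + 10*(5 + 111))/(3*(2357 + (5 + 111)))/2909 = -(23867 + 10*116)/(3*(2357 + 116))/2909 = -(⅓)*(23867 + 1160)/2473/2909 = -(⅓)*(1/2473)*25027/2909 = -25027/(7419*2909) = -1*25027/21581871 = -25027/21581871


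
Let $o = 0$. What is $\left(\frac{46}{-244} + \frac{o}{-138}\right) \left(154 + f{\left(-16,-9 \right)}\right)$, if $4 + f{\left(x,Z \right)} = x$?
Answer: $- \frac{1541}{61} \approx -25.262$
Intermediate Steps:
$f{\left(x,Z \right)} = -4 + x$
$\left(\frac{46}{-244} + \frac{o}{-138}\right) \left(154 + f{\left(-16,-9 \right)}\right) = \left(\frac{46}{-244} + \frac{0}{-138}\right) \left(154 - 20\right) = \left(46 \left(- \frac{1}{244}\right) + 0 \left(- \frac{1}{138}\right)\right) \left(154 - 20\right) = \left(- \frac{23}{122} + 0\right) 134 = \left(- \frac{23}{122}\right) 134 = - \frac{1541}{61}$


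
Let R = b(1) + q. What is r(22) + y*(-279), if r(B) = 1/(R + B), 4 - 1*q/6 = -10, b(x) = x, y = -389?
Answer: 11612818/107 ≈ 1.0853e+5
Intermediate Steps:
q = 84 (q = 24 - 6*(-10) = 24 + 60 = 84)
R = 85 (R = 1 + 84 = 85)
r(B) = 1/(85 + B)
r(22) + y*(-279) = 1/(85 + 22) - 389*(-279) = 1/107 + 108531 = 11612818/107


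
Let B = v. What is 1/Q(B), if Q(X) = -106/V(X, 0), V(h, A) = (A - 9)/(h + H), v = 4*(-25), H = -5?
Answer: -3/3710 ≈ -0.00080863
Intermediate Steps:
v = -100
B = -100
V(h, A) = (-9 + A)/(-5 + h) (V(h, A) = (A - 9)/(h - 5) = (-9 + A)/(-5 + h))
Q(X) = -530/9 + 106*X/9 (Q(X) = -106*(-5 + X)/(-9 + 0) = -(530/9 - 106*X/9) = -106*(5/9 - X/9) = -530/9 + 106*X/9)
1/Q(B) = 1/(-530/9 + (106/9)*(-100)) = 1/(-530/9 - 10600/9) = 1/(-3710/3) = -3/3710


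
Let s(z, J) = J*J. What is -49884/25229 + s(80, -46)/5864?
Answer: -59783803/36985714 ≈ -1.6164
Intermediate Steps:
s(z, J) = J²
-49884/25229 + s(80, -46)/5864 = -49884/25229 + (-46)²/5864 = -49884*1/25229 + 2116*(1/5864) = -49884/25229 + 529/1466 = -59783803/36985714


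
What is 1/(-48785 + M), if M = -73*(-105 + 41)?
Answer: -1/44113 ≈ -2.2669e-5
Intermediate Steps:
M = 4672 (M = -73*(-64) = 4672)
1/(-48785 + M) = 1/(-48785 + 4672) = 1/(-44113) = -1/44113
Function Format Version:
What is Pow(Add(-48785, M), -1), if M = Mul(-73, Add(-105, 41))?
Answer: Rational(-1, 44113) ≈ -2.2669e-5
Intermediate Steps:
M = 4672 (M = Mul(-73, -64) = 4672)
Pow(Add(-48785, M), -1) = Pow(Add(-48785, 4672), -1) = Pow(-44113, -1) = Rational(-1, 44113)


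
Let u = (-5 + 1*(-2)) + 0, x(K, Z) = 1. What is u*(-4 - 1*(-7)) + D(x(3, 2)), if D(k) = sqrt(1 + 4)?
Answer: -21 + sqrt(5) ≈ -18.764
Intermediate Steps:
u = -7 (u = (-5 - 2) + 0 = -7 + 0 = -7)
D(k) = sqrt(5)
u*(-4 - 1*(-7)) + D(x(3, 2)) = -7*(-4 - 1*(-7)) + sqrt(5) = -7*(-4 + 7) + sqrt(5) = -7*3 + sqrt(5) = -21 + sqrt(5)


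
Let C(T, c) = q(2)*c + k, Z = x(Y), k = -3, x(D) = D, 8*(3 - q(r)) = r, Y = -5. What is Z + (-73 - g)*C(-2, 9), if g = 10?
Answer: -7241/4 ≈ -1810.3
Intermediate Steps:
q(r) = 3 - r/8
Z = -5
C(T, c) = -3 + 11*c/4 (C(T, c) = (3 - ⅛*2)*c - 3 = (3 - ¼)*c - 3 = 11*c/4 - 3 = -3 + 11*c/4)
Z + (-73 - g)*C(-2, 9) = -5 + (-73 - 1*10)*(-3 + (11/4)*9) = -5 + (-73 - 10)*(-3 + 99/4) = -5 - 83*87/4 = -5 - 7221/4 = -7241/4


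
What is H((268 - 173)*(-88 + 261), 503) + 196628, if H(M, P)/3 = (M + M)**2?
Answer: 3241507328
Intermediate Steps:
H(M, P) = 12*M**2 (H(M, P) = 3*(M + M)**2 = 3*(2*M)**2 = 3*(4*M**2) = 12*M**2)
H((268 - 173)*(-88 + 261), 503) + 196628 = 12*((268 - 173)*(-88 + 261))**2 + 196628 = 12*(95*173)**2 + 196628 = 12*16435**2 + 196628 = 12*270109225 + 196628 = 3241310700 + 196628 = 3241507328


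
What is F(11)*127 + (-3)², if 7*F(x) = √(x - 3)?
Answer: 9 + 254*√2/7 ≈ 60.316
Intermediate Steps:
F(x) = √(-3 + x)/7 (F(x) = √(x - 3)/7 = √(-3 + x)/7)
F(11)*127 + (-3)² = (√(-3 + 11)/7)*127 + (-3)² = (√8/7)*127 + 9 = ((2*√2)/7)*127 + 9 = (2*√2/7)*127 + 9 = 254*√2/7 + 9 = 9 + 254*√2/7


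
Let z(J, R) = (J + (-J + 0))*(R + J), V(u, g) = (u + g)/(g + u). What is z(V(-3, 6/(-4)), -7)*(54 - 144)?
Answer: 0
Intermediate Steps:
V(u, g) = 1 (V(u, g) = (g + u)/(g + u) = 1)
z(J, R) = 0 (z(J, R) = (J - J)*(J + R) = 0*(J + R) = 0)
z(V(-3, 6/(-4)), -7)*(54 - 144) = 0*(54 - 144) = 0*(-90) = 0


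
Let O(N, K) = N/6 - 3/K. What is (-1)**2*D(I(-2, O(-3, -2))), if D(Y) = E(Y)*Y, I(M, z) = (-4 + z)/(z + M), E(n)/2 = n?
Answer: 18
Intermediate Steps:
E(n) = 2*n
O(N, K) = -3/K + N/6 (O(N, K) = N*(1/6) - 3/K = N/6 - 3/K = -3/K + N/6)
I(M, z) = (-4 + z)/(M + z)
D(Y) = 2*Y**2 (D(Y) = (2*Y)*Y = 2*Y**2)
(-1)**2*D(I(-2, O(-3, -2))) = (-1)**2*(2*((-4 + (-3/(-2) + (1/6)*(-3)))/(-2 + (-3/(-2) + (1/6)*(-3))))**2) = 1*(2*((-4 + (-3*(-1/2) - 1/2))/(-2 + (-3*(-1/2) - 1/2)))**2) = 1*(2*((-4 + (3/2 - 1/2))/(-2 + (3/2 - 1/2)))**2) = 1*(2*((-4 + 1)/(-2 + 1))**2) = 1*(2*(-3/(-1))**2) = 1*(2*(-1*(-3))**2) = 1*(2*3**2) = 1*(2*9) = 1*18 = 18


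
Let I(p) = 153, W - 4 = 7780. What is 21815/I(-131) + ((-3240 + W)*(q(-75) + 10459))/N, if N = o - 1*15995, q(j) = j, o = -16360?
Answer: -723718307/550035 ≈ -1315.8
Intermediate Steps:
W = 7784 (W = 4 + 7780 = 7784)
N = -32355 (N = -16360 - 1*15995 = -16360 - 15995 = -32355)
21815/I(-131) + ((-3240 + W)*(q(-75) + 10459))/N = 21815/153 + ((-3240 + 7784)*(-75 + 10459))/(-32355) = 21815*(1/153) + (4544*10384)*(-1/32355) = 21815/153 + 47184896*(-1/32355) = 21815/153 - 47184896/32355 = -723718307/550035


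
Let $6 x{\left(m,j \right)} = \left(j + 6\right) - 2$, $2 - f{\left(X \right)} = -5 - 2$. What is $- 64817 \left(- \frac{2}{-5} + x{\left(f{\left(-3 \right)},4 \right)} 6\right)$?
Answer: $- \frac{2722314}{5} \approx -5.4446 \cdot 10^{5}$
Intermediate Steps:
$f{\left(X \right)} = 9$ ($f{\left(X \right)} = 2 - \left(-5 - 2\right) = 2 - -7 = 2 + 7 = 9$)
$x{\left(m,j \right)} = \frac{2}{3} + \frac{j}{6}$ ($x{\left(m,j \right)} = \frac{\left(j + 6\right) - 2}{6} = \frac{\left(6 + j\right) - 2}{6} = \frac{4 + j}{6} = \frac{2}{3} + \frac{j}{6}$)
$- 64817 \left(- \frac{2}{-5} + x{\left(f{\left(-3 \right)},4 \right)} 6\right) = - 64817 \left(- \frac{2}{-5} + \left(\frac{2}{3} + \frac{1}{6} \cdot 4\right) 6\right) = - 64817 \left(\left(-2\right) \left(- \frac{1}{5}\right) + \left(\frac{2}{3} + \frac{2}{3}\right) 6\right) = - 64817 \left(\frac{2}{5} + \frac{4}{3} \cdot 6\right) = - 64817 \left(\frac{2}{5} + 8\right) = \left(-64817\right) \frac{42}{5} = - \frac{2722314}{5}$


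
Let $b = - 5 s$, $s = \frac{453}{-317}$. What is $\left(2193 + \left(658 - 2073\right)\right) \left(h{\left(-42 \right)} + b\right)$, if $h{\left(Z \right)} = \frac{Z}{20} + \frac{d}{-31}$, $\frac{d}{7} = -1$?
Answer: $\frac{201491497}{49135} \approx 4100.8$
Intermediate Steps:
$d = -7$ ($d = 7 \left(-1\right) = -7$)
$s = - \frac{453}{317}$ ($s = 453 \left(- \frac{1}{317}\right) = - \frac{453}{317} \approx -1.429$)
$b = \frac{2265}{317}$ ($b = \left(-5\right) \left(- \frac{453}{317}\right) = \frac{2265}{317} \approx 7.1451$)
$h{\left(Z \right)} = \frac{7}{31} + \frac{Z}{20}$ ($h{\left(Z \right)} = \frac{Z}{20} - \frac{7}{-31} = Z \frac{1}{20} - - \frac{7}{31} = \frac{Z}{20} + \frac{7}{31} = \frac{7}{31} + \frac{Z}{20}$)
$\left(2193 + \left(658 - 2073\right)\right) \left(h{\left(-42 \right)} + b\right) = \left(2193 + \left(658 - 2073\right)\right) \left(\left(\frac{7}{31} + \frac{1}{20} \left(-42\right)\right) + \frac{2265}{317}\right) = \left(2193 - 1415\right) \left(\left(\frac{7}{31} - \frac{21}{10}\right) + \frac{2265}{317}\right) = 778 \left(- \frac{581}{310} + \frac{2265}{317}\right) = 778 \cdot \frac{517973}{98270} = \frac{201491497}{49135}$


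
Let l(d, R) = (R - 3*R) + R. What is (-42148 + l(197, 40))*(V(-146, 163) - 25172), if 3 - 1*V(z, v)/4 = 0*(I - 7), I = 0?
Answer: 1061450080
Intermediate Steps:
V(z, v) = 12 (V(z, v) = 12 - 0*(0 - 7) = 12 - 0*(-7) = 12 - 4*0 = 12 + 0 = 12)
l(d, R) = -R (l(d, R) = -2*R + R = -R)
(-42148 + l(197, 40))*(V(-146, 163) - 25172) = (-42148 - 1*40)*(12 - 25172) = (-42148 - 40)*(-25160) = -42188*(-25160) = 1061450080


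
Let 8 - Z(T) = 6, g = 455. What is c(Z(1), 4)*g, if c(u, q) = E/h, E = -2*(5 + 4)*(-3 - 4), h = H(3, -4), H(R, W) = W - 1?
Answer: -11466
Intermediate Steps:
Z(T) = 2 (Z(T) = 8 - 1*6 = 8 - 6 = 2)
H(R, W) = -1 + W
h = -5 (h = -1 - 4 = -5)
E = 126 (E = -18*(-7) = -2*(-63) = 126)
c(u, q) = -126/5 (c(u, q) = 126/(-5) = 126*(-⅕) = -126/5)
c(Z(1), 4)*g = -126/5*455 = -11466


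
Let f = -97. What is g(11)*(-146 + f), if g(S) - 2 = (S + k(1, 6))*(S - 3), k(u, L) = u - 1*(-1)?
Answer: -25758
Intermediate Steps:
k(u, L) = 1 + u (k(u, L) = u + 1 = 1 + u)
g(S) = 2 + (-3 + S)*(2 + S) (g(S) = 2 + (S + (1 + 1))*(S - 3) = 2 + (S + 2)*(-3 + S) = 2 + (2 + S)*(-3 + S) = 2 + (-3 + S)*(2 + S))
g(11)*(-146 + f) = (-4 + 11² - 1*11)*(-146 - 97) = (-4 + 121 - 11)*(-243) = 106*(-243) = -25758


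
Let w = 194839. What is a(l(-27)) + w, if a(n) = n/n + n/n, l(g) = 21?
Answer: 194841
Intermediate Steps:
a(n) = 2 (a(n) = 1 + 1 = 2)
a(l(-27)) + w = 2 + 194839 = 194841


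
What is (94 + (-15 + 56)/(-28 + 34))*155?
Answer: 93775/6 ≈ 15629.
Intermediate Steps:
(94 + (-15 + 56)/(-28 + 34))*155 = (94 + 41/6)*155 = (605/6)*155 = 93775/6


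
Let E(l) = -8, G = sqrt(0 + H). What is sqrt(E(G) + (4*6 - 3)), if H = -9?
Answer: sqrt(13) ≈ 3.6056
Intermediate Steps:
G = 3*I (G = sqrt(0 - 9) = sqrt(-9) = 3*I ≈ 3.0*I)
sqrt(E(G) + (4*6 - 3)) = sqrt(-8 + (4*6 - 3)) = sqrt(-8 + (24 - 3)) = sqrt(-8 + 21) = sqrt(13)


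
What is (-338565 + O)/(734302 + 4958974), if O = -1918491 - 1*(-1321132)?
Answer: -233981/1423319 ≈ -0.16439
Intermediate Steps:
O = -597359 (O = -1918491 + 1321132 = -597359)
(-338565 + O)/(734302 + 4958974) = (-338565 - 597359)/(734302 + 4958974) = -935924/5693276 = -935924*1/5693276 = -233981/1423319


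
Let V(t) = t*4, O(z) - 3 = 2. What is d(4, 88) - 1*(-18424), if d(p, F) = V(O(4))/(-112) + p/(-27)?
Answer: 13928297/756 ≈ 18424.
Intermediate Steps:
O(z) = 5 (O(z) = 3 + 2 = 5)
V(t) = 4*t
d(p, F) = -5/28 - p/27 (d(p, F) = (4*5)/(-112) + p/(-27) = 20*(-1/112) + p*(-1/27) = -5/28 - p/27)
d(4, 88) - 1*(-18424) = (-5/28 - 1/27*4) - 1*(-18424) = (-5/28 - 4/27) + 18424 = -247/756 + 18424 = 13928297/756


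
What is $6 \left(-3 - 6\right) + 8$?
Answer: $-46$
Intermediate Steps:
$6 \left(-3 - 6\right) + 8 = 6 \left(-9\right) + 8 = -54 + 8 = -46$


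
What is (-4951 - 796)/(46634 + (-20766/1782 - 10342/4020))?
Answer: -1143595530/9276868861 ≈ -0.12327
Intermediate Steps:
(-4951 - 796)/(46634 + (-20766/1782 - 10342/4020)) = -5747/(46634 + (-20766*1/1782 - 10342*1/4020)) = -5747/(46634 + (-3461/297 - 5171/2010)) = -5747/(46634 - 2830799/198990) = -5747/9276868861/198990 = -5747*198990/9276868861 = -1143595530/9276868861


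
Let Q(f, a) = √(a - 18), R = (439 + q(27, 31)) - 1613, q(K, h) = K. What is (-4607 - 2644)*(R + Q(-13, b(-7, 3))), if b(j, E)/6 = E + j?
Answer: 8316897 - 7251*I*√42 ≈ 8.3169e+6 - 46992.0*I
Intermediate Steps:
b(j, E) = 6*E + 6*j (b(j, E) = 6*(E + j) = 6*E + 6*j)
R = -1147 (R = (439 + 27) - 1613 = 466 - 1613 = -1147)
Q(f, a) = √(-18 + a)
(-4607 - 2644)*(R + Q(-13, b(-7, 3))) = (-4607 - 2644)*(-1147 + √(-18 + (6*3 + 6*(-7)))) = -7251*(-1147 + √(-18 + (18 - 42))) = -7251*(-1147 + √(-18 - 24)) = -7251*(-1147 + √(-42)) = -7251*(-1147 + I*√42) = 8316897 - 7251*I*√42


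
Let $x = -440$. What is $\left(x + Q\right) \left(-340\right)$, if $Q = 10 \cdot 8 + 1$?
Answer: $122060$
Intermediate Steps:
$Q = 81$ ($Q = 80 + 1 = 81$)
$\left(x + Q\right) \left(-340\right) = \left(-440 + 81\right) \left(-340\right) = \left(-359\right) \left(-340\right) = 122060$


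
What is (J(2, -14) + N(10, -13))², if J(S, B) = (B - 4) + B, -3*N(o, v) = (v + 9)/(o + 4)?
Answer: 448900/441 ≈ 1017.9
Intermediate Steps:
N(o, v) = -(9 + v)/(3*(4 + o)) (N(o, v) = -(v + 9)/(3*(o + 4)) = -(9 + v)/(3*(4 + o)))
J(S, B) = -4 + 2*B (J(S, B) = (-4 + B) + B = -4 + 2*B)
(J(2, -14) + N(10, -13))² = ((-4 + 2*(-14)) + (-9 - 1*(-13))/(3*(4 + 10)))² = ((-4 - 28) + (⅓)*(-9 + 13)/14)² = (-32 + (⅓)*(1/14)*4)² = (-32 + 2/21)² = (-670/21)² = 448900/441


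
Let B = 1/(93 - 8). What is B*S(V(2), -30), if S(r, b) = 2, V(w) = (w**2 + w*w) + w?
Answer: 2/85 ≈ 0.023529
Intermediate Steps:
V(w) = w + 2*w**2 (V(w) = (w**2 + w**2) + w = 2*w**2 + w = w + 2*w**2)
B = 1/85 ≈ 0.011765
B*S(V(2), -30) = (1/85)*2 = 2/85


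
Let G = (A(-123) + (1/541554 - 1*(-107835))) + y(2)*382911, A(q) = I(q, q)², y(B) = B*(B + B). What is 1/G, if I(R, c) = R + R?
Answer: 541554/1750107027007 ≈ 3.0944e-7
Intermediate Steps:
y(B) = 2*B² (y(B) = B*(2*B) = 2*B²)
I(R, c) = 2*R
A(q) = 4*q² (A(q) = (2*q)² = 4*q²)
G = 1750107027007/541554 (G = (4*(-123)² + (1/541554 - 1*(-107835))) + (2*2²)*382911 = (4*15129 + (1/541554 + 107835)) + (2*4)*382911 = (60516 + 58398475591/541554) + 8*382911 = 91171157455/541554 + 3063288 = 1750107027007/541554 ≈ 3.2316e+6)
1/G = 1/(1750107027007/541554) = 541554/1750107027007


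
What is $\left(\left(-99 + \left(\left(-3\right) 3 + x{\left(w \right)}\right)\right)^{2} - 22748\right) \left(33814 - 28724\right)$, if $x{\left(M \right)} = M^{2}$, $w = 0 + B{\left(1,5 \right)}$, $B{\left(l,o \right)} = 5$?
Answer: $-80722310$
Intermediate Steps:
$w = 5$ ($w = 0 + 5 = 5$)
$\left(\left(-99 + \left(\left(-3\right) 3 + x{\left(w \right)}\right)\right)^{2} - 22748\right) \left(33814 - 28724\right) = \left(\left(-99 + \left(\left(-3\right) 3 + 5^{2}\right)\right)^{2} - 22748\right) \left(33814 - 28724\right) = \left(\left(-99 + \left(-9 + 25\right)\right)^{2} - 22748\right) 5090 = \left(\left(-99 + 16\right)^{2} - 22748\right) 5090 = \left(\left(-83\right)^{2} - 22748\right) 5090 = \left(6889 - 22748\right) 5090 = \left(-15859\right) 5090 = -80722310$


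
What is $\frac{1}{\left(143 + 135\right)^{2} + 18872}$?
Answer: $\frac{1}{96156} \approx 1.04 \cdot 10^{-5}$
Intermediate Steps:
$\frac{1}{\left(143 + 135\right)^{2} + 18872} = \frac{1}{278^{2} + 18872} = \frac{1}{77284 + 18872} = \frac{1}{96156}$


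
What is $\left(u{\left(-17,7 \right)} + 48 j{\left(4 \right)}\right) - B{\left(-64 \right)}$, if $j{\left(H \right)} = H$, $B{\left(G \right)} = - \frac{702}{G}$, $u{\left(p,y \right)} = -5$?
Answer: $\frac{5633}{32} \approx 176.03$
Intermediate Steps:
$\left(u{\left(-17,7 \right)} + 48 j{\left(4 \right)}\right) - B{\left(-64 \right)} = \left(-5 + 48 \cdot 4\right) - - \frac{702}{-64} = \left(-5 + 192\right) - \left(-702\right) \left(- \frac{1}{64}\right) = 187 - \frac{351}{32} = \frac{5633}{32}$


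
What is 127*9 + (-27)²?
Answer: 1872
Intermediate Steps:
127*9 + (-27)² = 1143 + 729 = 1872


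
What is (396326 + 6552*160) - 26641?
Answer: 1418005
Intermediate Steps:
(396326 + 6552*160) - 26641 = (396326 + 1048320) - 26641 = 1444646 - 26641 = 1418005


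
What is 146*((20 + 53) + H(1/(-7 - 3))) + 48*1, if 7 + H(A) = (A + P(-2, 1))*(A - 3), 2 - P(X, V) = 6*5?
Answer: 1120103/50 ≈ 22402.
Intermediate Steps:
P(X, V) = -28 (P(X, V) = 2 - 6*5 = 2 - 1*30 = 2 - 30 = -28)
H(A) = -7 + (-28 + A)*(-3 + A) (H(A) = -7 + (A - 28)*(A - 3) = -7 + (-28 + A)*(-3 + A))
146*((20 + 53) + H(1/(-7 - 3))) + 48*1 = 146*((20 + 53) + (77 + (1/(-7 - 3))² - 31/(-7 - 3))) + 48*1 = 146*(73 + (77 + (1/(-10))² - 31/(-10))) + 48 = 146*(73 + (77 + (-⅒)² - 31*(-⅒))) + 48 = 146*(73 + (77 + 1/100 + 31/10)) + 48 = 146*(73 + 8011/100) + 48 = 146*(15311/100) + 48 = 1117703/50 + 48 = 1120103/50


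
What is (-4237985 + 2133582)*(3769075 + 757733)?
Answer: -9526228335624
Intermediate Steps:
(-4237985 + 2133582)*(3769075 + 757733) = -2104403*4526808 = -9526228335624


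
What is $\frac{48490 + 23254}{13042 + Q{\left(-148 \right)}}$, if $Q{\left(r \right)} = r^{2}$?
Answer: $\frac{35872}{17473} \approx 2.053$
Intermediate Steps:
$\frac{48490 + 23254}{13042 + Q{\left(-148 \right)}} = \frac{48490 + 23254}{13042 + \left(-148\right)^{2}} = \frac{71744}{13042 + 21904} = \frac{71744}{34946} = 71744 \cdot \frac{1}{34946} = \frac{35872}{17473}$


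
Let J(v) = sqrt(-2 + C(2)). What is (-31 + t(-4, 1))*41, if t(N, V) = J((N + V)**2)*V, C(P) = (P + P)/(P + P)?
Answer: -1271 + 41*I ≈ -1271.0 + 41.0*I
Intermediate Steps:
C(P) = 1 (C(P) = (2*P)/((2*P)) = (2*P)*(1/(2*P)) = 1)
J(v) = I (J(v) = sqrt(-2 + 1) = sqrt(-1) = I)
t(N, V) = I*V
(-31 + t(-4, 1))*41 = (-31 + I*1)*41 = (-31 + I)*41 = -1271 + 41*I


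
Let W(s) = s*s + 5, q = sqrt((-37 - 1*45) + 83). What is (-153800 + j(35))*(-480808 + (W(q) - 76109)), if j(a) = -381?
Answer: 85865094891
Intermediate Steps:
q = 1 (q = sqrt((-37 - 45) + 83) = sqrt(-82 + 83) = sqrt(1) = 1)
W(s) = 5 + s**2 (W(s) = s**2 + 5 = 5 + s**2)
(-153800 + j(35))*(-480808 + (W(q) - 76109)) = (-153800 - 381)*(-480808 + ((5 + 1**2) - 76109)) = -154181*(-480808 + ((5 + 1) - 76109)) = -154181*(-480808 + (6 - 76109)) = -154181*(-480808 - 76103) = -154181*(-556911) = 85865094891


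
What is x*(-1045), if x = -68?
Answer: 71060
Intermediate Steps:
x*(-1045) = -68*(-1045) = 71060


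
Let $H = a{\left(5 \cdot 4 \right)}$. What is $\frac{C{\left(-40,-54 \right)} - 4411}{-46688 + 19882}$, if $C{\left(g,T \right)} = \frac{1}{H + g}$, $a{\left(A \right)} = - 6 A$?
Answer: $\frac{705761}{4288960} \approx 0.16455$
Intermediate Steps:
$H = -120$ ($H = - 6 \cdot 5 \cdot 4 = \left(-6\right) 20 = -120$)
$C{\left(g,T \right)} = \frac{1}{-120 + g}$
$\frac{C{\left(-40,-54 \right)} - 4411}{-46688 + 19882} = \frac{\frac{1}{-120 - 40} - 4411}{-46688 + 19882} = \frac{\frac{1}{-160} - 4411}{-26806} = \left(- \frac{1}{160} - 4411\right) \left(- \frac{1}{26806}\right) = \left(- \frac{705761}{160}\right) \left(- \frac{1}{26806}\right) = \frac{705761}{4288960}$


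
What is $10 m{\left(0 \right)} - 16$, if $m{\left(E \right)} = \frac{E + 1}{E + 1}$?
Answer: $-6$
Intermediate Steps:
$m{\left(E \right)} = 1$ ($m{\left(E \right)} = \frac{1 + E}{1 + E} = 1$)
$10 m{\left(0 \right)} - 16 = 10 \cdot 1 - 16 = 10 - 16 = -6$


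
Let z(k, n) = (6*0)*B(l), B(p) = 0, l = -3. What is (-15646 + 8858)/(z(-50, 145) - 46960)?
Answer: 1697/11740 ≈ 0.14455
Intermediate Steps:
z(k, n) = 0 (z(k, n) = (6*0)*0 = 0*0 = 0)
(-15646 + 8858)/(z(-50, 145) - 46960) = (-15646 + 8858)/(0 - 46960) = -6788/(-46960) = -6788*(-1/46960) = 1697/11740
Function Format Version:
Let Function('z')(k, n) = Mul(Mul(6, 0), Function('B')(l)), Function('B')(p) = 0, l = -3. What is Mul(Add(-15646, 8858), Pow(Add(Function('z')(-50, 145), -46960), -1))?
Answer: Rational(1697, 11740) ≈ 0.14455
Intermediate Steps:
Function('z')(k, n) = 0 (Function('z')(k, n) = Mul(Mul(6, 0), 0) = Mul(0, 0) = 0)
Mul(Add(-15646, 8858), Pow(Add(Function('z')(-50, 145), -46960), -1)) = Mul(Add(-15646, 8858), Pow(Add(0, -46960), -1)) = Mul(-6788, Pow(-46960, -1)) = Mul(-6788, Rational(-1, 46960)) = Rational(1697, 11740)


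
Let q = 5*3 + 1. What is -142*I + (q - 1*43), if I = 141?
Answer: -20049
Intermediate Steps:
q = 16 (q = 15 + 1 = 16)
-142*I + (q - 1*43) = -142*141 + (16 - 1*43) = -20022 + (16 - 43) = -20022 - 27 = -20049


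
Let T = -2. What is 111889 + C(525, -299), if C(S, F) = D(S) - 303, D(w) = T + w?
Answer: 112109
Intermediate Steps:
D(w) = -2 + w
C(S, F) = -305 + S (C(S, F) = (-2 + S) - 303 = -305 + S)
111889 + C(525, -299) = 111889 + (-305 + 525) = 111889 + 220 = 112109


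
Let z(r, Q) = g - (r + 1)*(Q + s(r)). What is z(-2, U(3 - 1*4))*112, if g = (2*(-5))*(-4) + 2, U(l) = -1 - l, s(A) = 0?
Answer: 4704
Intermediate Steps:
g = 42 (g = -10*(-4) + 2 = 40 + 2 = 42)
z(r, Q) = 42 - Q*(1 + r) (z(r, Q) = 42 - (r + 1)*(Q + 0) = 42 - (1 + r)*Q = 42 - Q*(1 + r))
z(-2, U(3 - 1*4))*112 = (42 - (-1 - (3 - 1*4)) - 1*(-1 - (3 - 1*4))*(-2))*112 = (42 - (-1 - (3 - 4)) - 1*(-1 - (3 - 4))*(-2))*112 = (42 - (-1 - 1*(-1)) - 1*(-1 - 1*(-1))*(-2))*112 = (42 - (-1 + 1) - 1*(-1 + 1)*(-2))*112 = (42 - 1*0 - 1*0*(-2))*112 = (42 + 0 + 0)*112 = 42*112 = 4704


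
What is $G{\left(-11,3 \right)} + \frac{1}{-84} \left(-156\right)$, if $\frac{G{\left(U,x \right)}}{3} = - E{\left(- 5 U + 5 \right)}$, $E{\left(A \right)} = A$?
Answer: $- \frac{1247}{7} \approx -178.14$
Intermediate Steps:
$G{\left(U,x \right)} = -15 + 15 U$ ($G{\left(U,x \right)} = 3 \left(- (- 5 U + 5)\right) = 3 \left(- (5 - 5 U)\right) = 3 \left(-5 + 5 U\right) = -15 + 15 U$)
$G{\left(-11,3 \right)} + \frac{1}{-84} \left(-156\right) = \left(-15 + 15 \left(-11\right)\right) + \frac{1}{-84} \left(-156\right) = \left(-15 - 165\right) - - \frac{13}{7} = -180 + \frac{13}{7} = - \frac{1247}{7}$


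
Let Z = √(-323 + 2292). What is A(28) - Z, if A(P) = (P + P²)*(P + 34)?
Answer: 50344 - √1969 ≈ 50300.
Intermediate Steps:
A(P) = (34 + P)*(P + P²) (A(P) = (P + P²)*(34 + P) = (34 + P)*(P + P²))
Z = √1969 ≈ 44.373
A(28) - Z = 28*(34 + 28² + 35*28) - √1969 = 28*(34 + 784 + 980) - √1969 = 28*1798 - √1969 = 50344 - √1969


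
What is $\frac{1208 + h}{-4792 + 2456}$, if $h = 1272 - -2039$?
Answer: $- \frac{4519}{2336} \approx -1.9345$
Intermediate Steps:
$h = 3311$ ($h = 1272 + 2039 = 3311$)
$\frac{1208 + h}{-4792 + 2456} = \frac{1208 + 3311}{-4792 + 2456} = \frac{4519}{-2336} = 4519 \left(- \frac{1}{2336}\right) = - \frac{4519}{2336}$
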